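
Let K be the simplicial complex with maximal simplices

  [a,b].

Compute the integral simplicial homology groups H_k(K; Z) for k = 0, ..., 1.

K has 2 vertices, 1 edge.
rank ∂_0 = 0, rank ∂_1 = 1 ⇒ b_0 = 2 − 0 − 1 = 1; all invariant factors of ∂_1 are 1 so no torsion. So H_0 = Z.
rank ∂_1 = 1, rank ∂_2 = 0 ⇒ b_1 = 1 − 1 − 0 = 0. So H_1 = 0.

H_0 ≅ Z,  H_1 = 0.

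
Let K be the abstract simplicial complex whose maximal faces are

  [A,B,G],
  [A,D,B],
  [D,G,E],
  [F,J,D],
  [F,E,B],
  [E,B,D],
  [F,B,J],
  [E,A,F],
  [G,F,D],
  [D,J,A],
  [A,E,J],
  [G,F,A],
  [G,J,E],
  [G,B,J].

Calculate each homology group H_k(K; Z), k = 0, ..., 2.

H_0 ≅ Z,  H_1 ≅ Z^2,  H_2 ≅ Z.

Take the total order A < B < D < E < F < G < J on the vertex set. Then K (dimension 2) consists of the simplices:

  0-simplices (7): A, B, D, E, F, G, J
  1-simplices (21): AB, AD, AE, AF, AG, AJ, BD, BE, BF, BG, BJ, DE, DF, DG, DJ, EF, EG, EJ, FG, FJ, GJ
  2-simplices (14): ABD, ABG, ADJ, AEF, AEJ, AFG, BDE, BEF, BFJ, BGJ, DEG, DFG, DFJ, EGJ

Hence C_0 ≅ Z^7, C_1 ≅ Z^21, C_2 ≅ Z^14.

Boundary ∂_1: C_1 → C_0 maps an edge to its endpoints' difference, ∂[p,q] = q − p. For instance
  ∂BD = D − B.
This gives a 7×21 integer matrix of rank 6; reducing to Smith normal form yields diagonal entries (1,1,1,1,1,1).

Boundary ∂_2: C_2 → C_1 acts by ∂[p,q,r] = [q,r] − [p,r] + [p,q]. For instance
  ∂ADJ = DJ − AJ + AD,
  ∂EGJ = GJ − EJ + EG.
This gives a 21×14 integer matrix of rank 13; reducing to Smith normal form yields diagonal entries (1,1,1,1,1,1,1,1,1,1,1,1,1).

Computing H_k = (kernel of ∂_k) / (image of ∂_{k+1}):

  H_0: rank C_0 − rank ∂_1 = 7 − 6 = 1, and the invariant factors of ∂_1 are all 1, so H_0 = Z.
  H_1: rank ker ∂_1 − rank ∂_2 = (21 − 6) − 13 = 2, and the invariant factors of ∂_2 are all 1, so H_1 = Z^2.
  H_2: rank ker ∂_2 − rank ∂_3 = (14 − 13) − 0 = 1, and there is no ∂_3, so H_2 = Z.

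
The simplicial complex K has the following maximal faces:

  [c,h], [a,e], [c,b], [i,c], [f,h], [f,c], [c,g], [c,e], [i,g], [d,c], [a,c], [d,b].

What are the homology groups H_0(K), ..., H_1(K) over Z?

H_0 = Z,  H_1 = Z^4.

Order the vertices as a < b < c < d < e < f < g < h < i. Listing each simplex with vertices in this order, K has dimension 1 with simplices:

  0-simplices (9): a, b, c, d, e, f, g, h, i
  1-simplices (12): ac, ae, bc, bd, cd, ce, cf, cg, ch, ci, fh, gi

so the chain groups are C_0 ≅ Z^9, C_1 ≅ Z^12.

Boundary ∂_1: C_1 → C_0 sends each edge [p,q] (with p < q) to q − p.
As a 9×12 matrix over Z this has rank 8, with invariant factors (1,1,1,1,1,1,1,1).

Now H_k = ker ∂_k / im ∂_{k+1}, so:

  H_0: rank C_0 − rank ∂_1 = 9 − 8 = 1, and the invariant factors of ∂_1 are all 1, so H_0 ≅ Z.
  H_1: rank ker ∂_1 − rank ∂_2 = (12 − 8) − 0 = 4, and there is no ∂_2, so H_1 ≅ Z^4.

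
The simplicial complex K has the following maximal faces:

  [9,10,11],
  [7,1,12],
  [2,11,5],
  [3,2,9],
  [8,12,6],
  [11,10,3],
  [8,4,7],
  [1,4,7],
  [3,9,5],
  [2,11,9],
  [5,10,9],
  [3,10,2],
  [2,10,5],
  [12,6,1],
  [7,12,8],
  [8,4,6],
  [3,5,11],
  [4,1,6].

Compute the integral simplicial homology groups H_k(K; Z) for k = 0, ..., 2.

H_0 = Z^2,  H_1 = Z_2,  H_2 = Z.

Take the total order 1 < 2 < 3 < 4 < 5 < 6 < 7 < 8 < 9 < 10 < 11 < 12 on the vertex set. Then K (dimension 2) consists of the simplices:

  0-simplices (12): [1], [2], [3], [4], [5], [6], [7], [8], [9], [10], [11], [12]
  1-simplices (27): (27 of them)
  2-simplices (18): (18 of them)

Hence C_0 ≅ Z^12, C_1 ≅ Z^27, C_2 ≅ Z^18.

The boundary map ∂_1: C_1 → C_0 maps an edge to its endpoints' difference, ∂[p,q] = q − p. For instance
  ∂[7,12] = [12] − [7].
The resulting 12×27 matrix has rank 10, and its Smith normal form has invariant factors (1,1,1,1,1,1,1,1,1,1).

The boundary map ∂_2: C_2 → C_1 maps a triangle to the signed sum of its edges. For instance
  ∂[2,5,10] = [5,10] − [2,10] + [2,5],
  ∂[1,4,7] = [4,7] − [1,7] + [1,4].
As a 27×18 matrix over Z this has rank 17, with invariant factors (1,1,1,1,1,1,1,1,1,1,1,1,1,1,1,1,2).

Computing H_k = (kernel of ∂_k) / (image of ∂_{k+1}):

  H_0: rank C_0 − rank ∂_1 = 12 − 10 = 2, and the invariant factors of ∂_1 are all 1, so H_0 = Z^2.
  H_1: rank ker ∂_1 − rank ∂_2 = (27 − 10) − 17 = 0, and ∂_2 has invariant factor 2 > 1, so H_1 = Z_2.
  H_2: rank ker ∂_2 − rank ∂_3 = (18 − 17) − 0 = 1, and there is no ∂_3, so H_2 = Z.

As a check, the Euler characteristic is 12 − 27 + 18 = 3, which agrees with 2 − 0 + 1 = 3.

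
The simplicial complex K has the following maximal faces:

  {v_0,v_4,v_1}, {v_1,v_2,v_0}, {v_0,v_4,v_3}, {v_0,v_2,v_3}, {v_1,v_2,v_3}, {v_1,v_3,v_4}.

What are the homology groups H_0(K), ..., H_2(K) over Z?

H_0 ≅ Z,  H_1 = 0,  H_2 ≅ Z.

We work with the vertex ordering v_0 < v_1 < v_2 < v_3 < v_4. The simplices of K, each written with vertices in increasing order, are:

  0-simplices (5): [v_0], [v_1], [v_2], [v_3], [v_4]
  1-simplices (9): [v_0,v_1], [v_0,v_2], [v_0,v_3], [v_0,v_4], [v_1,v_2], [v_1,v_3], [v_1,v_4], [v_2,v_3], [v_3,v_4]
  2-simplices (6): [v_0,v_1,v_2], [v_0,v_1,v_4], [v_0,v_2,v_3], [v_0,v_3,v_4], [v_1,v_2,v_3], [v_1,v_3,v_4]

giving chain groups C_0 ≅ Z^5, C_1 ≅ Z^9, C_2 ≅ Z^6.

∂_1: C_1 → C_0 is given by ∂[p,q] = [q] − [p]. For instance
  ∂[v_0,v_3] = [v_3] − [v_0].
This gives a 5×9 integer matrix of rank 4; reducing to Smith normal form yields diagonal entries (1,1,1,1).

Boundary ∂_2: C_2 → C_1 sends each 2-simplex [p,q,r] to [q,r] − [p,r] + [p,q]. For instance
  ∂[v_0,v_1,v_2] = [v_1,v_2] − [v_0,v_2] + [v_0,v_1],
  ∂[v_0,v_3,v_4] = [v_3,v_4] − [v_0,v_4] + [v_0,v_3].
The resulting 9×6 matrix has rank 5, and its Smith normal form has invariant factors (1,1,1,1,1).

From H_k ≅ ker(∂_k) / im(∂_{k+1}) we obtain:

  H_0: rank C_0 − rank ∂_1 = 5 − 4 = 1, and the invariant factors of ∂_1 are all 1, so H_0 ≅ Z.
  H_1: rank ker ∂_1 − rank ∂_2 = (9 − 4) − 5 = 0, and the invariant factors of ∂_2 are all 1, so H_1 ≅ 0.
  H_2: rank ker ∂_2 − rank ∂_3 = (6 − 5) − 0 = 1, and there is no ∂_3, so H_2 ≅ Z.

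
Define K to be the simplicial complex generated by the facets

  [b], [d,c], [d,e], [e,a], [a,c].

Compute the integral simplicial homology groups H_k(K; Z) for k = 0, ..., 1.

H_0 = Z^2,  H_1 = Z.

Order the vertices as a < b < c < d < e. Listing each simplex with vertices in this order, K has dimension 1 with simplices:

  0-simplices (5): a, b, c, d, e
  1-simplices (4): ac, ae, cd, de

giving chain groups C_0 ≅ Z^5, C_1 ≅ Z^4.

The boundary map ∂_1: C_1 → C_0 maps an edge to its endpoints' difference, ∂[p,q] = q − p.
The resulting 5×4 matrix has rank 3, and its Smith normal form has invariant factors (1,1,1).

Computing H_k = (kernel of ∂_k) / (image of ∂_{k+1}):

  H_0: rank C_0 − rank ∂_1 = 5 − 3 = 2, and the invariant factors of ∂_1 are all 1, so H_0 = Z^2.
  H_1: rank ker ∂_1 − rank ∂_2 = (4 − 3) − 0 = 1, and there is no ∂_2, so H_1 = Z.

As a check, the Euler characteristic is 5 − 4 = 1, which agrees with 2 − 1 = 1.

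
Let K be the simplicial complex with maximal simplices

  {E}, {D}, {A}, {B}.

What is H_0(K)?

Order the vertices as A < B < D < E. Listing each simplex with vertices in this order, K has dimension 0 with simplices:

  0-simplices (4): A, B, D, E

so the chain groups are C_0 ≅ Z^4.

From H_k ≅ ker(∂_k) / im(∂_{k+1}) we obtain:

  H_0: rank C_0 − rank ∂_1 = 4 − 0 = 4, and there is no ∂_1, so H_0 ≅ Z^4.

H_0 = Z^4.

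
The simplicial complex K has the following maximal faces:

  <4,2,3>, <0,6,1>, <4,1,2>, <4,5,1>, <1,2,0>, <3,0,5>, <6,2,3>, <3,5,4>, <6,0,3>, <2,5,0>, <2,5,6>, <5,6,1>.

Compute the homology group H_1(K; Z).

H_1 ≅ Z/2Z.

Fix the vertex order 0 < 1 < 2 < 3 < 4 < 5 < 6 and write every simplex with vertices in increasing order. Then dim K = 2 and the simplices of K are:

  0-simplices (7): [0], [1], [2], [3], [4], [5], [6]
  1-simplices (18): [0,1], [0,2], [0,3], [0,5], [0,6], [1,2], [1,4], [1,5], [1,6], [2,3], [2,4], [2,5], [2,6], [3,4], [3,5], [3,6], [4,5], [5,6]
  2-simplices (12): [0,1,2], [0,1,6], [0,2,5], [0,3,5], [0,3,6], [1,2,4], [1,4,5], [1,5,6], [2,3,4], [2,3,6], [2,5,6], [3,4,5]

Hence C_0 ≅ Z^7, C_1 ≅ Z^18, C_2 ≅ Z^12.

The boundary map ∂_1: C_1 → C_0 maps an edge to its endpoints' difference, ∂[p,q] = q − p.
This gives a 7×18 integer matrix of rank 6; reducing to Smith normal form yields diagonal entries (1,1,1,1,1,1).

Boundary ∂_2: C_2 → C_1 acts by ∂[p,q,r] = [q,r] − [p,r] + [p,q]. For instance
  ∂[0,1,6] = [1,6] − [0,6] + [0,1],
  ∂[1,2,4] = [2,4] − [1,4] + [1,2].
As a 18×12 matrix over Z this has rank 12, with invariant factors (1,1,1,1,1,1,1,1,1,1,1,2).

From H_k ≅ ker(∂_k) / im(∂_{k+1}) we obtain:

  H_1: rank ker ∂_1 − rank ∂_2 = (18 − 6) − 12 = 0, and ∂_2 has invariant factor 2 > 1, so H_1 = Z/2Z.

(K is a triangulation of the real projective plane RP^2.)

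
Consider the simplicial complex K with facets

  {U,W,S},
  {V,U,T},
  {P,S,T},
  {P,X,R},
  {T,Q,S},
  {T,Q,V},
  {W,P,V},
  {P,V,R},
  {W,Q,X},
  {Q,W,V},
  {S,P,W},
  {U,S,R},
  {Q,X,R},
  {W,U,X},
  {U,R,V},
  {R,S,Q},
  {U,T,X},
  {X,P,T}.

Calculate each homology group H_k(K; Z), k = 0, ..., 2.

We work with the vertex ordering P < Q < R < S < T < U < V < W < X. The simplices of K, each written with vertices in increasing order, are:

  0-simplices (9): P, Q, R, S, T, U, V, W, X
  1-simplices (27): PR, PS, PT, PV, PW, PX, QR, QS, QT, QV, QW, QX, RS, RU, RV, RX, ST, SU, SW, TU, TV, TX, UV, UW, UX, VW, WX
  2-simplices (18): PRV, PRX, PST, PSW, PTX, PVW, QRS, QRX, QST, QTV, QVW, QWX, RSU, RUV, SUW, TUV, TUX, UWX

so the chain groups are C_0 ≅ Z^9, C_1 ≅ Z^27, C_2 ≅ Z^18.

∂_1: C_1 → C_0 sends each edge [p,q] (with p < q) to q − p. For instance
  ∂VW = W − V.
The 9×27 boundary matrix has rank 8 and Smith normal form diag(1,1,1,1,1,1,1,1).

The boundary map ∂_2: C_2 → C_1 sends each 2-simplex [p,q,r] to [q,r] − [p,r] + [p,q]. For instance
  ∂SUW = UW − SW + SU,
  ∂PSW = SW − PW + PS.
The 27×18 boundary matrix has rank 17 and Smith normal form diag(1,1,1,1,1,1,1,1,1,1,1,1,1,1,1,1,1).

Now H_k = ker ∂_k / im ∂_{k+1}, so:

  H_0: rank C_0 − rank ∂_1 = 9 − 8 = 1, and the invariant factors of ∂_1 are all 1, so H_0 ≅ Z.
  H_1: rank ker ∂_1 − rank ∂_2 = (27 − 8) − 17 = 2, and the invariant factors of ∂_2 are all 1, so H_1 ≅ Z^2.
  H_2: rank ker ∂_2 − rank ∂_3 = (18 − 17) − 0 = 1, and there is no ∂_3, so H_2 ≅ Z.

(K is a triangulation of the torus T^2.)

H_0 = Z,  H_1 = Z^2,  H_2 = Z.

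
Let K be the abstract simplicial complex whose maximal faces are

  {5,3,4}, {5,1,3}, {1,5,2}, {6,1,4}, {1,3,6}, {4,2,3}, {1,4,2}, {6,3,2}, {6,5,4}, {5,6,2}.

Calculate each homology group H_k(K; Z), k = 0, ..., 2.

K has 6 vertices, 15 edges, 10 triangles.
rank ∂_0 = 0, rank ∂_1 = 5 ⇒ b_0 = 6 − 0 − 5 = 1; all invariant factors of ∂_1 are 1 so no torsion. So H_0 ≅ Z.
rank ∂_1 = 5, rank ∂_2 = 10 ⇒ b_1 = 15 − 5 − 10 = 0; ∂_2 has invariant factor(s) [2] giving torsion. So H_1 ≅ Z/2.
rank ∂_2 = 10, rank ∂_3 = 0 ⇒ b_2 = 10 − 10 − 0 = 0. So H_2 ≅ 0.

H_0 = Z,  H_1 = Z/2,  H_2 = 0.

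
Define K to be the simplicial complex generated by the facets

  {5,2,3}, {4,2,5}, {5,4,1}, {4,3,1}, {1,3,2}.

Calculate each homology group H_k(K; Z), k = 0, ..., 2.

H_0 ≅ Z,  H_1 ≅ Z,  H_2 = 0.

We work with the vertex ordering 1 < 2 < 3 < 4 < 5. The simplices of K, each written with vertices in increasing order, are:

  0-simplices (5): [1], [2], [3], [4], [5]
  1-simplices (10): [1,2], [1,3], [1,4], [1,5], [2,3], [2,4], [2,5], [3,4], [3,5], [4,5]
  2-simplices (5): [1,2,3], [1,3,4], [1,4,5], [2,3,5], [2,4,5]

giving chain groups C_0 ≅ Z^5, C_1 ≅ Z^10, C_2 ≅ Z^5.

∂_1: C_1 → C_0 maps an edge to its endpoints' difference, ∂[p,q] = q − p. For instance
  ∂[1,3] = [3] − [1].
The 5×10 boundary matrix has rank 4 and Smith normal form diag(1,1,1,1).

∂_2: C_2 → C_1 maps a triangle to the signed sum of its edges. For instance
  ∂[1,3,4] = [3,4] − [1,4] + [1,3],
  ∂[1,4,5] = [4,5] − [1,5] + [1,4].
This gives a 10×5 integer matrix of rank 5; reducing to Smith normal form yields diagonal entries (1,1,1,1,1).

Now H_k = ker ∂_k / im ∂_{k+1}, so:

  H_0: rank C_0 − rank ∂_1 = 5 − 4 = 1, and the invariant factors of ∂_1 are all 1, so H_0 = Z.
  H_1: rank ker ∂_1 − rank ∂_2 = (10 − 4) − 5 = 1, and the invariant factors of ∂_2 are all 1, so H_1 = Z.
  H_2: rank ker ∂_2 − rank ∂_3 = (5 − 5) − 0 = 0, and there is no ∂_3, so H_2 = 0.

As a check, the Euler characteristic is 5 − 10 + 5 = 0, which agrees with 1 − 1 + 0 = 0.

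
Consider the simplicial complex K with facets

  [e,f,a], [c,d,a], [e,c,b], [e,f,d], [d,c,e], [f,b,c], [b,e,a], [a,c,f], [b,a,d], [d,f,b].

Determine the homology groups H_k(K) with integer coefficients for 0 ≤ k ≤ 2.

We work with the vertex ordering a < b < c < d < e < f. The simplices of K, each written with vertices in increasing order, are:

  0-simplices (6): a, b, c, d, e, f
  1-simplices (15): ab, ac, ad, ae, af, bc, bd, be, bf, cd, ce, cf, de, df, ef
  2-simplices (10): abd, abe, acd, acf, aef, bce, bcf, bdf, cde, def

so the chain groups are C_0 ≅ Z^6, C_1 ≅ Z^15, C_2 ≅ Z^10.

Boundary ∂_1: C_1 → C_0 maps an edge to its endpoints' difference, ∂[p,q] = q − p. For instance
  ∂be = e − b.
The 6×15 boundary matrix has rank 5 and Smith normal form diag(1,1,1,1,1).

Boundary ∂_2: C_2 → C_1 sends each 2-simplex [p,q,r] to [q,r] − [p,r] + [p,q]. For instance
  ∂aef = ef − af + ae,
  ∂def = ef − df + de.
The resulting 15×10 matrix has rank 10, and its Smith normal form has invariant factors (1,1,1,1,1,1,1,1,1,2).

Reading off H_k = ker ∂_k / im ∂_{k+1}:

  H_0: rank C_0 − rank ∂_1 = 6 − 5 = 1, and the invariant factors of ∂_1 are all 1, so H_0 = Z.
  H_1: rank ker ∂_1 − rank ∂_2 = (15 − 5) − 10 = 0, and ∂_2 has invariant factor 2 > 1, so H_1 = Z_2.
  H_2: rank ker ∂_2 − rank ∂_3 = (10 − 10) − 0 = 0, and there is no ∂_3, so H_2 = 0.

H_0 ≅ Z,  H_1 ≅ Z_2,  H_2 = 0.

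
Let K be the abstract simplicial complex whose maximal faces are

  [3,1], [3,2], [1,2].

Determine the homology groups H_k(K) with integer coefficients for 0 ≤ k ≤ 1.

Take the total order 1 < 2 < 3 on the vertex set. Then K (dimension 1) consists of the simplices:

  0-simplices (3): [1], [2], [3]
  1-simplices (3): [1,2], [1,3], [2,3]

so the chain groups are C_0 ≅ Z^3, C_1 ≅ Z^3.

The boundary map ∂_1: C_1 → C_0 is given by ∂[p,q] = [q] − [p]. For instance
  ∂[2,3] = [3] − [2].
The resulting 3×3 matrix has rank 2, and its Smith normal form has invariant factors (1,1).

Reading off H_k = ker ∂_k / im ∂_{k+1}:

  H_0: rank C_0 − rank ∂_1 = 3 − 2 = 1, and the invariant factors of ∂_1 are all 1, so H_0 = Z.
  H_1: rank ker ∂_1 − rank ∂_2 = (3 − 2) − 0 = 1, and there is no ∂_2, so H_1 = Z.

As a check, the Euler characteristic is 3 − 3 = 0, which agrees with 1 − 1 = 0.
(K is a triangulation of the circle S^1.)

H_0 = Z,  H_1 = Z.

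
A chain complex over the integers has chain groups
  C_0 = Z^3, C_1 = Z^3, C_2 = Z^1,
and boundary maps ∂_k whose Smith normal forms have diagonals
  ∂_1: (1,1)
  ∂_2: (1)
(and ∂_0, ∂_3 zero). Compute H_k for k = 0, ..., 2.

H_0: b_0 = 3 − 0 − 2 = 1; torsion from ∂_1 factors > 1: none. So H_0 ≅ Z.
H_1: b_1 = 3 − 2 − 1 = 0; torsion from ∂_2 factors > 1: none. So H_1 ≅ 0.
H_2: b_2 = 1 − 1 − 0 = 0; torsion from ∂_3 factors > 1: none. So H_2 ≅ 0.

H_0 ≅ Z,  H_1 = 0,  H_2 = 0.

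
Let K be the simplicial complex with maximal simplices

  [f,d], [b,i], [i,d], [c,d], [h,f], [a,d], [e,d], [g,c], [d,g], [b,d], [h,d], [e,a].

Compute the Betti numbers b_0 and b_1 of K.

b_0 = 1, b_1 = 4.

Take the total order a < b < c < d < e < f < g < h < i on the vertex set. Then K (dimension 1) consists of the simplices:

  0-simplices (9): a, b, c, d, e, f, g, h, i
  1-simplices (12): ad, ae, bd, bi, cd, cg, de, df, dg, dh, di, fh

Hence C_0 ≅ Z^9, C_1 ≅ Z^12.

Boundary ∂_1: C_1 → C_0 is given by ∂[p,q] = [q] − [p].
The resulting 9×12 matrix has rank 8, and its Smith normal form has invariant factors (1,1,1,1,1,1,1,1).

Now H_k = ker ∂_k / im ∂_{k+1}, so:

  H_0: rank C_0 − rank ∂_1 = 9 − 8 = 1, and the invariant factors of ∂_1 are all 1, so H_0 ≅ Z.
  H_1: rank ker ∂_1 − rank ∂_2 = (12 − 8) − 0 = 4, and there is no ∂_2, so H_1 ≅ Z^4.

Hence the Betti numbers are b_0 = 1, b_1 = 4.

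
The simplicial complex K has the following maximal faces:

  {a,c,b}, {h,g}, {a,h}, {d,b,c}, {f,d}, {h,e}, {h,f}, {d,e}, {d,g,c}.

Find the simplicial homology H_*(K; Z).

H_0 = Z,  H_1 = Z^3,  H_2 = 0.

We work with the vertex ordering a < b < c < d < e < f < g < h. The simplices of K, each written with vertices in increasing order, are:

  0-simplices (8): a, b, c, d, e, f, g, h
  1-simplices (13): ab, ac, ah, bc, bd, cd, cg, de, df, dg, eh, fh, gh
  2-simplices (3): abc, bcd, cdg

so the chain groups are C_0 ≅ Z^8, C_1 ≅ Z^13, C_2 ≅ Z^3.

∂_1: C_1 → C_0 is given by ∂[p,q] = [q] − [p]. For instance
  ∂fh = h − f.
The resulting 8×13 matrix has rank 7, and its Smith normal form has invariant factors (1,1,1,1,1,1,1).

Boundary ∂_2: C_2 → C_1 acts by ∂[p,q,r] = [q,r] − [p,r] + [p,q]. For instance
  ∂bcd = cd − bd + bc,
  ∂cdg = dg − cg + cd.
As a 13×3 matrix over Z this has rank 3, with invariant factors (1,1,1).

Reading off H_k = ker ∂_k / im ∂_{k+1}:

  H_0: rank C_0 − rank ∂_1 = 8 − 7 = 1, and the invariant factors of ∂_1 are all 1, so H_0 = Z.
  H_1: rank ker ∂_1 − rank ∂_2 = (13 − 7) − 3 = 3, and the invariant factors of ∂_2 are all 1, so H_1 = Z^3.
  H_2: rank ker ∂_2 − rank ∂_3 = (3 − 3) − 0 = 0, and there is no ∂_3, so H_2 = 0.

As a check, the Euler characteristic is 8 − 13 + 3 = -2, which agrees with 1 − 3 + 0 = -2.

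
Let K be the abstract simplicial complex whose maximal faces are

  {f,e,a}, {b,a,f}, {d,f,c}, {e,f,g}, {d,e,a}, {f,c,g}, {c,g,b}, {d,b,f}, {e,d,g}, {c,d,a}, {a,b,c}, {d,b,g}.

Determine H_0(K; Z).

Order the vertices as a < b < c < d < e < f < g. Listing each simplex with vertices in this order, K has dimension 2 with simplices:

  0-simplices (7): a, b, c, d, e, f, g
  1-simplices (18): ab, ac, ad, ae, af, bc, bd, bf, bg, cd, cf, cg, de, df, dg, ef, eg, fg
  2-simplices (12): abc, abf, acd, ade, aef, bcg, bdf, bdg, cdf, cfg, deg, efg

Hence C_0 ≅ Z^7, C_1 ≅ Z^18, C_2 ≅ Z^12.

The boundary map ∂_1: C_1 → C_0 maps an edge to its endpoints' difference, ∂[p,q] = q − p. For instance
  ∂bd = d − b.
The 7×18 boundary matrix has rank 6 and Smith normal form diag(1,1,1,1,1,1).

Boundary ∂_2: C_2 → C_1 sends each 2-simplex [p,q,r] to [q,r] − [p,r] + [p,q]. For instance
  ∂aef = ef − af + ae,
  ∂bcg = cg − bg + bc.
This gives a 18×12 integer matrix of rank 12; reducing to Smith normal form yields diagonal entries (1,1,1,1,1,1,1,1,1,1,1,2).

Computing H_k = (kernel of ∂_k) / (image of ∂_{k+1}):

  H_0: rank C_0 − rank ∂_1 = 7 − 6 = 1, and the invariant factors of ∂_1 are all 1, so H_0 ≅ Z.

H_0 = Z.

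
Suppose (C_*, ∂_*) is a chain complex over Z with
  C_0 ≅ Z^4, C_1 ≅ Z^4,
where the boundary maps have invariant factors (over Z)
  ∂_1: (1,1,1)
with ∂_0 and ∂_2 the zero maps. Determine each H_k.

H_0: b_0 = 4 − 0 − 3 = 1; torsion from ∂_1 factors > 1: none. So H_0 ≅ Z.
H_1: b_1 = 4 − 3 − 0 = 1; torsion from ∂_2 factors > 1: none. So H_1 ≅ Z.

H_0 ≅ Z,  H_1 ≅ Z.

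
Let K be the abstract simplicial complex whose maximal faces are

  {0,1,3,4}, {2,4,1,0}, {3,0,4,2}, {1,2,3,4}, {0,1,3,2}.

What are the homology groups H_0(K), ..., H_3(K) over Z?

Take the total order 0 < 1 < 2 < 3 < 4 on the vertex set. Then K (dimension 3) consists of the simplices:

  0-simplices (5): [0], [1], [2], [3], [4]
  1-simplices (10): [0,1], [0,2], [0,3], [0,4], [1,2], [1,3], [1,4], [2,3], [2,4], [3,4]
  2-simplices (10): [0,1,2], [0,1,3], [0,1,4], [0,2,3], [0,2,4], [0,3,4], [1,2,3], [1,2,4], [1,3,4], [2,3,4]
  3-simplices (5): [0,1,2,3], [0,1,2,4], [0,1,3,4], [0,2,3,4], [1,2,3,4]

giving chain groups C_0 ≅ Z^5, C_1 ≅ Z^10, C_2 ≅ Z^10, C_3 ≅ Z^5.

The boundary map ∂_1: C_1 → C_0 is given by ∂[p,q] = [q] − [p]. For instance
  ∂[0,2] = [2] − [0].
This gives a 5×10 integer matrix of rank 4; reducing to Smith normal form yields diagonal entries (1,1,1,1).

The boundary map ∂_2: C_2 → C_1 maps a triangle to the signed sum of its edges. For instance
  ∂[2,3,4] = [3,4] − [2,4] + [2,3],
  ∂[0,1,2] = [1,2] − [0,2] + [0,1].
As a 10×10 matrix over Z this has rank 6, with invariant factors (1,1,1,1,1,1).

∂_3: C_3 → C_2 sends each 3-simplex σ to the alternating sum Σ_i (−1)^i (σ with its i-th vertex removed). For instance
  ∂[0,1,3,4] = [1,3,4] − [0,3,4] + [0,1,4] − [0,1,3],
  ∂[1,2,3,4] = [2,3,4] − [1,3,4] + [1,2,4] − [1,2,3].
The 10×5 boundary matrix has rank 4 and Smith normal form diag(1,1,1,1).

Reading off H_k = ker ∂_k / im ∂_{k+1}:

  H_0: rank C_0 − rank ∂_1 = 5 − 4 = 1, and the invariant factors of ∂_1 are all 1, so H_0 ≅ Z.
  H_1: rank ker ∂_1 − rank ∂_2 = (10 − 4) − 6 = 0, and the invariant factors of ∂_2 are all 1, so H_1 ≅ 0.
  H_2: rank ker ∂_2 − rank ∂_3 = (10 − 6) − 4 = 0, and the invariant factors of ∂_3 are all 1, so H_2 ≅ 0.
  H_3: rank ker ∂_3 − rank ∂_4 = (5 − 4) − 0 = 1, and there is no ∂_4, so H_3 ≅ Z.

(K is a triangulation of the 3-sphere S^3.)

H_0 = Z,  H_1 = 0,  H_2 = 0,  H_3 = Z.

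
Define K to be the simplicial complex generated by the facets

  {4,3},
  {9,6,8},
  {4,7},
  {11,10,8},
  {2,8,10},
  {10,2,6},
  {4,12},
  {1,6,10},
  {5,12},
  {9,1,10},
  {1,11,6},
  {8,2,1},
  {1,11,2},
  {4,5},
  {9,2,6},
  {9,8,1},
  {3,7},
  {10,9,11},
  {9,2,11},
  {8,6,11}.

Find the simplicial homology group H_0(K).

Take the total order 1 < 2 < 3 < 4 < 5 < 6 < 7 < 8 < 9 < 10 < 11 < 12 on the vertex set. Then K (dimension 2) consists of the simplices:

  0-simplices (12): [1], [2], [3], [4], [5], [6], [7], [8], [9], [10], [11], [12]
  1-simplices (27): (27 of them)
  2-simplices (14): [1,2,8], [1,2,11], [1,6,10], [1,6,11], [1,8,9], [1,9,10], [2,6,9], [2,6,10], [2,8,10], [2,9,11], [6,8,9], [6,8,11], [8,10,11], [9,10,11]

Hence C_0 ≅ Z^12, C_1 ≅ Z^27, C_2 ≅ Z^14.

The boundary map ∂_1: C_1 → C_0 maps an edge to its endpoints' difference, ∂[p,q] = q − p. For instance
  ∂[2,8] = [8] − [2].
As a 12×27 matrix over Z this has rank 10, with invariant factors (1,1,1,1,1,1,1,1,1,1).

∂_2: C_2 → C_1 sends each 2-simplex [p,q,r] to [q,r] − [p,r] + [p,q]. For instance
  ∂[2,6,9] = [6,9] − [2,9] + [2,6],
  ∂[1,6,10] = [6,10] − [1,10] + [1,6].
As a 27×14 matrix over Z this has rank 13, with invariant factors (1,1,1,1,1,1,1,1,1,1,1,1,1).

From H_k ≅ ker(∂_k) / im(∂_{k+1}) we obtain:

  H_0: rank C_0 − rank ∂_1 = 12 − 10 = 2, and the invariant factors of ∂_1 are all 1, so H_0 = Z^2.

H_0 ≅ Z^2.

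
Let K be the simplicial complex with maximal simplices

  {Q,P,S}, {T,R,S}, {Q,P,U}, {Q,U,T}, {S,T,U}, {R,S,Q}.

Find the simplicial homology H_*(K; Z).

H_0 ≅ Z,  H_1 ≅ Z,  H_2 = 0.

K has 6 vertices, 12 edges, 6 triangles.
rank ∂_0 = 0, rank ∂_1 = 5 ⇒ b_0 = 6 − 0 − 5 = 1; all invariant factors of ∂_1 are 1 so no torsion. So H_0 ≅ Z.
rank ∂_1 = 5, rank ∂_2 = 6 ⇒ b_1 = 12 − 5 − 6 = 1; all invariant factors of ∂_2 are 1 so no torsion. So H_1 ≅ Z.
rank ∂_2 = 6, rank ∂_3 = 0 ⇒ b_2 = 6 − 6 − 0 = 0. So H_2 ≅ 0.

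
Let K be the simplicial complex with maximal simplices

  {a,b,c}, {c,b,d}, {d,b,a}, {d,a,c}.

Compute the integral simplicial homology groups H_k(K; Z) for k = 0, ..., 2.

Take the total order a < b < c < d on the vertex set. Then K (dimension 2) consists of the simplices:

  0-simplices (4): a, b, c, d
  1-simplices (6): ab, ac, ad, bc, bd, cd
  2-simplices (4): abc, abd, acd, bcd

Hence C_0 ≅ Z^4, C_1 ≅ Z^6, C_2 ≅ Z^4.

∂_1: C_1 → C_0 is given by ∂[p,q] = [q] − [p].
The 4×6 boundary matrix has rank 3 and Smith normal form diag(1,1,1).

The boundary map ∂_2: C_2 → C_1 maps a triangle to the signed sum of its edges. For instance
  ∂bcd = cd − bd + bc,
  ∂abc = bc − ac + ab.
This gives a 6×4 integer matrix of rank 3; reducing to Smith normal form yields diagonal entries (1,1,1).

Computing H_k = (kernel of ∂_k) / (image of ∂_{k+1}):

  H_0: rank C_0 − rank ∂_1 = 4 − 3 = 1, and the invariant factors of ∂_1 are all 1, so H_0 ≅ Z.
  H_1: rank ker ∂_1 − rank ∂_2 = (6 − 3) − 3 = 0, and the invariant factors of ∂_2 are all 1, so H_1 ≅ 0.
  H_2: rank ker ∂_2 − rank ∂_3 = (4 − 3) − 0 = 1, and there is no ∂_3, so H_2 ≅ Z.

As a check, the Euler characteristic is 4 − 6 + 4 = 2, which agrees with 1 − 0 + 1 = 2.
(K is a triangulation of the 2-sphere S^2.)

H_0 = Z,  H_1 = 0,  H_2 = Z.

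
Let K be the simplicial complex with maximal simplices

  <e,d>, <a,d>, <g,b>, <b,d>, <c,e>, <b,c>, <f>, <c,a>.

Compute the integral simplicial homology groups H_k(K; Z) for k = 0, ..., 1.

H_0 = Z^2,  H_1 = Z^2.

Order the vertices as a < b < c < d < e < f < g. Listing each simplex with vertices in this order, K has dimension 1 with simplices:

  0-simplices (7): a, b, c, d, e, f, g
  1-simplices (7): ac, ad, bc, bd, bg, ce, de

giving chain groups C_0 ≅ Z^7, C_1 ≅ Z^7.

The boundary map ∂_1: C_1 → C_0 sends each edge [p,q] (with p < q) to q − p. For instance
  ∂ce = e − c.
This gives a 7×7 integer matrix of rank 5; reducing to Smith normal form yields diagonal entries (1,1,1,1,1).

Reading off H_k = ker ∂_k / im ∂_{k+1}:

  H_0: rank C_0 − rank ∂_1 = 7 − 5 = 2, and the invariant factors of ∂_1 are all 1, so H_0 = Z^2.
  H_1: rank ker ∂_1 − rank ∂_2 = (7 − 5) − 0 = 2, and there is no ∂_2, so H_1 = Z^2.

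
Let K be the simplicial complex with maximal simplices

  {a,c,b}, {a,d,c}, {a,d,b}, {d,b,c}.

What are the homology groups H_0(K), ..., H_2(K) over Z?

H_0 ≅ Z,  H_1 = 0,  H_2 ≅ Z.

Order the vertices as a < b < c < d. Listing each simplex with vertices in this order, K has dimension 2 with simplices:

  0-simplices (4): a, b, c, d
  1-simplices (6): ab, ac, ad, bc, bd, cd
  2-simplices (4): abc, abd, acd, bcd

giving chain groups C_0 ≅ Z^4, C_1 ≅ Z^6, C_2 ≅ Z^4.

∂_1: C_1 → C_0 sends each edge [p,q] (with p < q) to q − p. For instance
  ∂bc = c − b.
As a 4×6 matrix over Z this has rank 3, with invariant factors (1,1,1).

Boundary ∂_2: C_2 → C_1 sends each 2-simplex [p,q,r] to [q,r] − [p,r] + [p,q]. For instance
  ∂acd = cd − ad + ac,
  ∂bcd = cd − bd + bc.
As a 6×4 matrix over Z this has rank 3, with invariant factors (1,1,1).

Computing H_k = (kernel of ∂_k) / (image of ∂_{k+1}):

  H_0: rank C_0 − rank ∂_1 = 4 − 3 = 1, and the invariant factors of ∂_1 are all 1, so H_0 ≅ Z.
  H_1: rank ker ∂_1 − rank ∂_2 = (6 − 3) − 3 = 0, and the invariant factors of ∂_2 are all 1, so H_1 ≅ 0.
  H_2: rank ker ∂_2 − rank ∂_3 = (4 − 3) − 0 = 1, and there is no ∂_3, so H_2 ≅ Z.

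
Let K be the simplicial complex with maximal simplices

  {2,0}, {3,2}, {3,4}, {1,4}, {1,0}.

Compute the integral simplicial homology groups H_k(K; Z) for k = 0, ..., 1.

H_0 = Z,  H_1 = Z.

K has 5 vertices, 5 edges.
rank ∂_0 = 0, rank ∂_1 = 4 ⇒ b_0 = 5 − 0 − 4 = 1; all invariant factors of ∂_1 are 1 so no torsion. So H_0 ≅ Z.
rank ∂_1 = 4, rank ∂_2 = 0 ⇒ b_1 = 5 − 4 − 0 = 1. So H_1 ≅ Z.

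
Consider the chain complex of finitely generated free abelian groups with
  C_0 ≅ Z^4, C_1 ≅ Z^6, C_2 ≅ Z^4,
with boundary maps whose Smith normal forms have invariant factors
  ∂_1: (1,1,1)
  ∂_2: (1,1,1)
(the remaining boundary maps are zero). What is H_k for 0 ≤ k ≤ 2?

H_0 = Z,  H_1 = 0,  H_2 = Z.

H_0: b_0 = 4 − 0 − 3 = 1; torsion from ∂_1 factors > 1: none. So H_0 = Z.
H_1: b_1 = 6 − 3 − 3 = 0; torsion from ∂_2 factors > 1: none. So H_1 = 0.
H_2: b_2 = 4 − 3 − 0 = 1; torsion from ∂_3 factors > 1: none. So H_2 = Z.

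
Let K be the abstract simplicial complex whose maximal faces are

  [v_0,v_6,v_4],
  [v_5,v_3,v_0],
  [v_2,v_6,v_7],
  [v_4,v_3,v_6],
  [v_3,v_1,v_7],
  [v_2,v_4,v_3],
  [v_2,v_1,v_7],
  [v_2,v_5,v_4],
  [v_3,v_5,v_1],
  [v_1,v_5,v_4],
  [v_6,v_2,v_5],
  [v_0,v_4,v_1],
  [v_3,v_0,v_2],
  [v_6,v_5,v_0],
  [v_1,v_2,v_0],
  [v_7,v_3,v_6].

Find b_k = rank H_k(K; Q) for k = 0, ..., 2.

b_0 = 1, b_1 = 2, b_2 = 1.

Take the total order v_0 < v_1 < v_2 < v_3 < v_4 < v_5 < v_6 < v_7 on the vertex set. Then K (dimension 2) consists of the simplices:

  0-simplices (8): [v_0], [v_1], [v_2], [v_3], [v_4], [v_5], [v_6], [v_7]
  1-simplices (24): (24 of them)
  2-simplices (16): (16 of them)

giving chain groups C_0 ≅ Z^8, C_1 ≅ Z^24, C_2 ≅ Z^16.

The boundary map ∂_1: C_1 → C_0 maps an edge to its endpoints' difference, ∂[p,q] = q − p.
As a 8×24 matrix over Z this has rank 7, with invariant factors (1,1,1,1,1,1,1).

The boundary map ∂_2: C_2 → C_1 maps a triangle to the signed sum of its edges. For instance
  ∂[v_1,v_4,v_5] = [v_4,v_5] − [v_1,v_5] + [v_1,v_4],
  ∂[v_0,v_3,v_5] = [v_3,v_5] − [v_0,v_5] + [v_0,v_3].
As a 24×16 matrix over Z this has rank 15, with invariant factors (1,1,1,1,1,1,1,1,1,1,1,1,1,1,1).

Now H_k = ker ∂_k / im ∂_{k+1}, so:

  H_0: rank C_0 − rank ∂_1 = 8 − 7 = 1, and the invariant factors of ∂_1 are all 1, so H_0 = Z.
  H_1: rank ker ∂_1 − rank ∂_2 = (24 − 7) − 15 = 2, and the invariant factors of ∂_2 are all 1, so H_1 = Z^2.
  H_2: rank ker ∂_2 − rank ∂_3 = (16 − 15) − 0 = 1, and there is no ∂_3, so H_2 = Z.

Hence the Betti numbers are b_0 = 1, b_1 = 2, b_2 = 1.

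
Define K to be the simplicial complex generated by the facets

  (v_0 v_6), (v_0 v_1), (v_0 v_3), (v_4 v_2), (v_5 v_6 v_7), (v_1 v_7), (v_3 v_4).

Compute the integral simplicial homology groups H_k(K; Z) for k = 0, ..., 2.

Fix the vertex order v_0 < v_1 < v_2 < v_3 < v_4 < v_5 < v_6 < v_7 and write every simplex with vertices in increasing order. Then dim K = 2 and the simplices of K are:

  0-simplices (8): [v_0], [v_1], [v_2], [v_3], [v_4], [v_5], [v_6], [v_7]
  1-simplices (9): [v_0,v_1], [v_0,v_3], [v_0,v_6], [v_1,v_7], [v_2,v_4], [v_3,v_4], [v_5,v_6], [v_5,v_7], [v_6,v_7]
  2-simplices (1): [v_5,v_6,v_7]

Hence C_0 ≅ Z^8, C_1 ≅ Z^9, C_2 ≅ Z^1.

∂_1: C_1 → C_0 sends each edge [p,q] (with p < q) to q − p. For instance
  ∂[v_2,v_4] = [v_4] − [v_2].
The resulting 8×9 matrix has rank 7, and its Smith normal form has invariant factors (1,1,1,1,1,1,1).

Boundary ∂_2: C_2 → C_1 sends each 2-simplex [p,q,r] to [q,r] − [p,r] + [p,q]. For instance
  ∂[v_5,v_6,v_7] = [v_6,v_7] − [v_5,v_7] + [v_5,v_6].
The resulting 9×1 matrix has rank 1, and its Smith normal form has invariant factors (1).

Now H_k = ker ∂_k / im ∂_{k+1}, so:

  H_0: rank C_0 − rank ∂_1 = 8 − 7 = 1, and the invariant factors of ∂_1 are all 1, so H_0 = Z.
  H_1: rank ker ∂_1 − rank ∂_2 = (9 − 7) − 1 = 1, and the invariant factors of ∂_2 are all 1, so H_1 = Z.
  H_2: rank ker ∂_2 − rank ∂_3 = (1 − 1) − 0 = 0, and there is no ∂_3, so H_2 = 0.

As a check, the Euler characteristic is 8 − 9 + 1 = 0, which agrees with 1 − 1 + 0 = 0.

H_0 ≅ Z,  H_1 ≅ Z,  H_2 = 0.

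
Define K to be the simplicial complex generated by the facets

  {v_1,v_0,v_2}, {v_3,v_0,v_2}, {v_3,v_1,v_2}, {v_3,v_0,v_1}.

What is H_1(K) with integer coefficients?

Order the vertices as v_0 < v_1 < v_2 < v_3. Listing each simplex with vertices in this order, K has dimension 2 with simplices:

  0-simplices (4): [v_0], [v_1], [v_2], [v_3]
  1-simplices (6): [v_0,v_1], [v_0,v_2], [v_0,v_3], [v_1,v_2], [v_1,v_3], [v_2,v_3]
  2-simplices (4): [v_0,v_1,v_2], [v_0,v_1,v_3], [v_0,v_2,v_3], [v_1,v_2,v_3]

giving chain groups C_0 ≅ Z^4, C_1 ≅ Z^6, C_2 ≅ Z^4.

The boundary map ∂_1: C_1 → C_0 sends each edge [p,q] (with p < q) to q − p. For instance
  ∂[v_0,v_1] = [v_1] − [v_0].
The 4×6 boundary matrix has rank 3 and Smith normal form diag(1,1,1).

The boundary map ∂_2: C_2 → C_1 maps a triangle to the signed sum of its edges. For instance
  ∂[v_0,v_1,v_3] = [v_1,v_3] − [v_0,v_3] + [v_0,v_1],
  ∂[v_0,v_2,v_3] = [v_2,v_3] − [v_0,v_3] + [v_0,v_2].
As a 6×4 matrix over Z this has rank 3, with invariant factors (1,1,1).

Now H_k = ker ∂_k / im ∂_{k+1}, so:

  H_1: rank ker ∂_1 − rank ∂_2 = (6 − 3) − 3 = 0, and the invariant factors of ∂_2 are all 1, so H_1 ≅ 0.

H_1 ≅ 0.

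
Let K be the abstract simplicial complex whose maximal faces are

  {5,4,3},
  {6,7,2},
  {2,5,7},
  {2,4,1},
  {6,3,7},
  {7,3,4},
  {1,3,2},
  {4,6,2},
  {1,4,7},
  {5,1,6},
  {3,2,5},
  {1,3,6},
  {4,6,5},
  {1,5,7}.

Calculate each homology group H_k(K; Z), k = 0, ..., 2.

H_0 = Z,  H_1 = Z^2,  H_2 = Z.

Fix the vertex order 1 < 2 < 3 < 4 < 5 < 6 < 7 and write every simplex with vertices in increasing order. Then dim K = 2 and the simplices of K are:

  0-simplices (7): [1], [2], [3], [4], [5], [6], [7]
  1-simplices (21): [1,2], [1,3], [1,4], [1,5], [1,6], [1,7], [2,3], [2,4], [2,5], [2,6], [2,7], [3,4], [3,5], [3,6], [3,7], [4,5], [4,6], [4,7], [5,6], [5,7], [6,7]
  2-simplices (14): [1,2,3], [1,2,4], [1,3,6], [1,4,7], [1,5,6], [1,5,7], [2,3,5], [2,4,6], [2,5,7], [2,6,7], [3,4,5], [3,4,7], [3,6,7], [4,5,6]

giving chain groups C_0 ≅ Z^7, C_1 ≅ Z^21, C_2 ≅ Z^14.

The boundary map ∂_1: C_1 → C_0 sends each edge [p,q] (with p < q) to q − p.
The 7×21 boundary matrix has rank 6 and Smith normal form diag(1,1,1,1,1,1).

The boundary map ∂_2: C_2 → C_1 acts by ∂[p,q,r] = [q,r] − [p,r] + [p,q]. For instance
  ∂[2,3,5] = [3,5] − [2,5] + [2,3],
  ∂[3,4,7] = [4,7] − [3,7] + [3,4].
The 21×14 boundary matrix has rank 13 and Smith normal form diag(1,1,1,1,1,1,1,1,1,1,1,1,1).

Reading off H_k = ker ∂_k / im ∂_{k+1}:

  H_0: rank C_0 − rank ∂_1 = 7 − 6 = 1, and the invariant factors of ∂_1 are all 1, so H_0 ≅ Z.
  H_1: rank ker ∂_1 − rank ∂_2 = (21 − 6) − 13 = 2, and the invariant factors of ∂_2 are all 1, so H_1 ≅ Z^2.
  H_2: rank ker ∂_2 − rank ∂_3 = (14 − 13) − 0 = 1, and there is no ∂_3, so H_2 ≅ Z.

As a check, the Euler characteristic is 7 − 21 + 14 = 0, which agrees with 1 − 2 + 1 = 0.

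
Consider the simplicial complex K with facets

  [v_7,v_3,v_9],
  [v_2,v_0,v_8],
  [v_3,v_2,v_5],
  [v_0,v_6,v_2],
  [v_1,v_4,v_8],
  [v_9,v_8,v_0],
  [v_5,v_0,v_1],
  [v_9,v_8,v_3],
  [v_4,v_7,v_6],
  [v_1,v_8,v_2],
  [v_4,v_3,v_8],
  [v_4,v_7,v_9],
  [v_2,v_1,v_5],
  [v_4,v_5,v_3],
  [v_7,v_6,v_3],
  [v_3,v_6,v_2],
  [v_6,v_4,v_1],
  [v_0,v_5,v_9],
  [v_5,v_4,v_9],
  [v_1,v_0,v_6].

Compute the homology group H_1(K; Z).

K has 10 vertices, 30 edges, 20 triangles.
rank ∂_1 = 9, rank ∂_2 = 20 ⇒ b_1 = 30 − 9 − 20 = 1; ∂_2 has invariant factor(s) [2] giving torsion. So H_1 ≅ Z ⊕ Z_2.

H_1 = Z ⊕ Z_2.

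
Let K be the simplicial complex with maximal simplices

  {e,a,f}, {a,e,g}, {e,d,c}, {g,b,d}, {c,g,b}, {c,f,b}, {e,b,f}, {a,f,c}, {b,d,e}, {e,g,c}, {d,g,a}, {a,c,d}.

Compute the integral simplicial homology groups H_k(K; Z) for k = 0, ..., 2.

H_0 ≅ Z,  H_1 ≅ Z/2Z,  H_2 = 0.

Take the total order a < b < c < d < e < f < g on the vertex set. Then K (dimension 2) consists of the simplices:

  0-simplices (7): a, b, c, d, e, f, g
  1-simplices (18): ac, ad, ae, af, ag, bc, bd, be, bf, bg, cd, ce, cf, cg, de, dg, ef, eg
  2-simplices (12): acd, acf, adg, aef, aeg, bcf, bcg, bde, bdg, bef, cde, ceg

so the chain groups are C_0 ≅ Z^7, C_1 ≅ Z^18, C_2 ≅ Z^12.

∂_1: C_1 → C_0 is given by ∂[p,q] = [q] − [p]. For instance
  ∂ag = g − a.
As a 7×18 matrix over Z this has rank 6, with invariant factors (1,1,1,1,1,1).

Boundary ∂_2: C_2 → C_1 acts by ∂[p,q,r] = [q,r] − [p,r] + [p,q]. For instance
  ∂bdg = dg − bg + bd,
  ∂acd = cd − ad + ac.
This gives a 18×12 integer matrix of rank 12; reducing to Smith normal form yields diagonal entries (1,1,1,1,1,1,1,1,1,1,1,2).

Computing H_k = (kernel of ∂_k) / (image of ∂_{k+1}):

  H_0: rank C_0 − rank ∂_1 = 7 − 6 = 1, and the invariant factors of ∂_1 are all 1, so H_0 = Z.
  H_1: rank ker ∂_1 − rank ∂_2 = (18 − 6) − 12 = 0, and ∂_2 has invariant factor 2 > 1, so H_1 = Z/2Z.
  H_2: rank ker ∂_2 − rank ∂_3 = (12 − 12) − 0 = 0, and there is no ∂_3, so H_2 = 0.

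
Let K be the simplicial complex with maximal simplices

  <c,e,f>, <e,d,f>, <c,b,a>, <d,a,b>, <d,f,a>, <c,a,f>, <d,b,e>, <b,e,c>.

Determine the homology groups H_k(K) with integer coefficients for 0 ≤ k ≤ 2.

H_0 ≅ Z,  H_1 = 0,  H_2 ≅ Z.

Order the vertices as a < b < c < d < e < f. Listing each simplex with vertices in this order, K has dimension 2 with simplices:

  0-simplices (6): a, b, c, d, e, f
  1-simplices (12): ab, ac, ad, af, bc, bd, be, ce, cf, de, df, ef
  2-simplices (8): abc, abd, acf, adf, bce, bde, cef, def

so the chain groups are C_0 ≅ Z^6, C_1 ≅ Z^12, C_2 ≅ Z^8.

∂_1: C_1 → C_0 is given by ∂[p,q] = [q] − [p]. For instance
  ∂de = e − d.
The 6×12 boundary matrix has rank 5 and Smith normal form diag(1,1,1,1,1).

∂_2: C_2 → C_1 sends each 2-simplex [p,q,r] to [q,r] − [p,r] + [p,q]. For instance
  ∂bde = de − be + bd,
  ∂bce = ce − be + bc.
As a 12×8 matrix over Z this has rank 7, with invariant factors (1,1,1,1,1,1,1).

Computing H_k = (kernel of ∂_k) / (image of ∂_{k+1}):

  H_0: rank C_0 − rank ∂_1 = 6 − 5 = 1, and the invariant factors of ∂_1 are all 1, so H_0 ≅ Z.
  H_1: rank ker ∂_1 − rank ∂_2 = (12 − 5) − 7 = 0, and the invariant factors of ∂_2 are all 1, so H_1 ≅ 0.
  H_2: rank ker ∂_2 − rank ∂_3 = (8 − 7) − 0 = 1, and there is no ∂_3, so H_2 ≅ Z.

As a check, the Euler characteristic is 6 − 12 + 8 = 2, which agrees with 1 − 0 + 1 = 2.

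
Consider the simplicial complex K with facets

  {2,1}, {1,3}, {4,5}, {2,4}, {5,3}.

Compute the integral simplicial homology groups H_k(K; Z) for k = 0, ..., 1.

H_0 = Z,  H_1 = Z.

We work with the vertex ordering 1 < 2 < 3 < 4 < 5. The simplices of K, each written with vertices in increasing order, are:

  0-simplices (5): [1], [2], [3], [4], [5]
  1-simplices (5): [1,2], [1,3], [2,4], [3,5], [4,5]

so the chain groups are C_0 ≅ Z^5, C_1 ≅ Z^5.

The boundary map ∂_1: C_1 → C_0 sends each edge [p,q] (with p < q) to q − p. For instance
  ∂[4,5] = [5] − [4].
As a 5×5 matrix over Z this has rank 4, with invariant factors (1,1,1,1).

Now H_k = ker ∂_k / im ∂_{k+1}, so:

  H_0: rank C_0 − rank ∂_1 = 5 − 4 = 1, and the invariant factors of ∂_1 are all 1, so H_0 = Z.
  H_1: rank ker ∂_1 − rank ∂_2 = (5 − 4) − 0 = 1, and there is no ∂_2, so H_1 = Z.

(K is a triangulation of the circle S^1.)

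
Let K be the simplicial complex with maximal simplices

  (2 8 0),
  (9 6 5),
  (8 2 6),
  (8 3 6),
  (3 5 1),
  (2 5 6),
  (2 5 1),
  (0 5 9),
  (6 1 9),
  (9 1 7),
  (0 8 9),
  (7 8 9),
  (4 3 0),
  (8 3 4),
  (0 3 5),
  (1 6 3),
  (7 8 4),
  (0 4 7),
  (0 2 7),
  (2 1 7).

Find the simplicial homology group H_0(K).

We work with the vertex ordering 0 < 1 < 2 < 3 < 4 < 5 < 6 < 7 < 8 < 9. The simplices of K, each written with vertices in increasing order, are:

  0-simplices (10): [0], [1], [2], [3], [4], [5], [6], [7], [8], [9]
  1-simplices (30): (30 of them)
  2-simplices (20): (20 of them)

so the chain groups are C_0 ≅ Z^10, C_1 ≅ Z^30, C_2 ≅ Z^20.

∂_1: C_1 → C_0 sends each edge [p,q] (with p < q) to q − p. For instance
  ∂[1,2] = [2] − [1].
The 10×30 boundary matrix has rank 9 and Smith normal form diag(1,1,1,1,1,1,1,1,1).

Boundary ∂_2: C_2 → C_1 sends each 2-simplex [p,q,r] to [q,r] − [p,r] + [p,q]. For instance
  ∂[2,5,6] = [5,6] − [2,6] + [2,5],
  ∂[2,6,8] = [6,8] − [2,8] + [2,6].
As a 30×20 matrix over Z this has rank 20, with invariant factors (1,1,1,1,1,1,1,1,1,1,1,1,1,1,1,1,1,1,1,2).

Reading off H_k = ker ∂_k / im ∂_{k+1}:

  H_0: rank C_0 − rank ∂_1 = 10 − 9 = 1, and the invariant factors of ∂_1 are all 1, so H_0 = Z.

H_0 = Z.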